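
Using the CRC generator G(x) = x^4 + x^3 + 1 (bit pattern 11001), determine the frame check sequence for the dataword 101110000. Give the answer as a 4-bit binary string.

0010

Append 4 zeros: 1011100000000. Divide by 11001 (XOR where the leading bit is 1):
  pos 0: 10111 XOR 11001 = 01110
  pos 1: 11100 XOR 11001 = 00101
  pos 3: 10100 XOR 11001 = 01101
  pos 4: 11010 XOR 11001 = 00011
  pos 7: 11000 XOR 11001 = 00001
Remainder (last 4 bits) = 0010. This is the CRC / FCS.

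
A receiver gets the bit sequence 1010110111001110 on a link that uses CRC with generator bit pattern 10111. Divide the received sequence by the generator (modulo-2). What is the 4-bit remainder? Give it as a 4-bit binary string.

Modulo-2 division of 1010110111001110 by 10111:
  pos 0: 10101 XOR 10111 = 00010
  pos 3: 10101 XOR 10111 = 00010
  pos 6: 10110 XOR 10111 = 00001
  pos 10: 10111 XOR 10111 = 00000
Remainder = 0000 (zero — the frame passes the CRC check).

0000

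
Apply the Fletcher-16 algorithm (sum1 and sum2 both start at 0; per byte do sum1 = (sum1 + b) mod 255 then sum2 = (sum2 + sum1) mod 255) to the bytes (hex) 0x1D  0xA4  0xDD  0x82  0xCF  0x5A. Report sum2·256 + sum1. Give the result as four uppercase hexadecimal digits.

Running sums (mod 255):
  after byte 0 (0x1D): sum1=29, sum2=29
  after byte 1 (0xA4): sum1=193, sum2=222
  after byte 2 (0xDD): sum1=159, sum2=126
  after byte 3 (0x82): sum1=34, sum2=160
  after byte 4 (0xCF): sum1=241, sum2=146
  after byte 5 (0x5A): sum1=76, sum2=222
Checksum = sum2·256 + sum1 = 222·256 + 76 = 56908 = 0xDE4C.

DE4C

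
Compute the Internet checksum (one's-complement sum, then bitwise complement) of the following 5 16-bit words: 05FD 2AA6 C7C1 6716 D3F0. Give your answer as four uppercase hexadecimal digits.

One's-complement addition (fold any carry out of bit 15 back into bit 0):
  0x05FD + 0x2AA6 = 0x030A3
  0x30A3 + 0xC7C1 = 0x0F864
  0xF864 + 0x6716 = 0x15F7A → wrap carry → 0x5F7B
  0x5F7B + 0xD3F0 = 0x1336B → wrap carry → 0x336C
One's-complement sum = 0x336C.
Checksum = ~0x336C & 0xFFFF = 0xCC93.

CC93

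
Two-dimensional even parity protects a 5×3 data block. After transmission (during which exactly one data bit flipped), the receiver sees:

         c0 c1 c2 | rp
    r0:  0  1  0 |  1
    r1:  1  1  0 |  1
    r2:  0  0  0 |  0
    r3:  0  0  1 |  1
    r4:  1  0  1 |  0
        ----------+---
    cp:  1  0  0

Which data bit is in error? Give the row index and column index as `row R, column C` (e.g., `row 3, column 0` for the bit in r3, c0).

Recompute each row's even parity and compare to rp:
  r0: data parity 1, sent rp 1 → ok
  r1: data parity 0, sent rp 1 → mismatch
  r2: data parity 0, sent rp 0 → ok
  r3: data parity 1, sent rp 1 → ok
  r4: data parity 0, sent rp 0 → ok
Recompute each column's even parity and compare to cp:
  c0: data parity 0, sent cp 1 → mismatch
  c1: data parity 0, sent cp 0 → ok
  c2: data parity 0, sent cp 0 → ok
Exactly one row (r1) and one column (c0) fail → the flipped bit is at their intersection.

row 1, column 0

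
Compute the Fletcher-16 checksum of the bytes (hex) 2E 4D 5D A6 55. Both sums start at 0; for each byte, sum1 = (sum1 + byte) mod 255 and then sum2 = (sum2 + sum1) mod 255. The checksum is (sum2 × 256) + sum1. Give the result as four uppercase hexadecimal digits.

D6D4

Running sums (mod 255):
  after byte 0 (2E): sum1=46, sum2=46
  after byte 1 (4D): sum1=123, sum2=169
  after byte 2 (5D): sum1=216, sum2=130
  after byte 3 (A6): sum1=127, sum2=2
  after byte 4 (55): sum1=212, sum2=214
Checksum = sum2·256 + sum1 = 214·256 + 212 = 54996 = 0xD6D4.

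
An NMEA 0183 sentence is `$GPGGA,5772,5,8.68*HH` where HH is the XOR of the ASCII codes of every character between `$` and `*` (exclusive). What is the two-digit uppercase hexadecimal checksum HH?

XOR the ASCII codes of the payload characters:
  'G' = 0x47 → acc = 0x47
  'P' = 0x50 → acc = 0x17
  'G' = 0x47 → acc = 0x50
  'G' = 0x47 → acc = 0x17
  'A' = 0x41 → acc = 0x56
  ',' = 0x2C → acc = 0x7A
  '5' = 0x35 → acc = 0x4F
  '7' = 0x37 → acc = 0x78
  '7' = 0x37 → acc = 0x4F
  '2' = 0x32 → acc = 0x7D
  ',' = 0x2C → acc = 0x51
  '5' = 0x35 → acc = 0x64
  ',' = 0x2C → acc = 0x48
  '8' = 0x38 → acc = 0x70
  '.' = 0x2E → acc = 0x5E
  '6' = 0x36 → acc = 0x68
  '8' = 0x38 → acc = 0x50
Checksum = 0x50.

50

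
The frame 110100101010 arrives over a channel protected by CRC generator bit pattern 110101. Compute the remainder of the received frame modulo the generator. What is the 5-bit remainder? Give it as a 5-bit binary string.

00000

Modulo-2 division of 110100101010 by 110101:
  pos 0: 110100 XOR 110101 = 000001
  pos 5: 110101 XOR 110101 = 000000
Remainder = 00000 (zero — the frame passes the CRC check).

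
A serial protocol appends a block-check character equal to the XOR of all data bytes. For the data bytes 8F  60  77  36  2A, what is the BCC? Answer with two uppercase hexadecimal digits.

84

XOR the bytes together:
  start with 0x8F
  0x8F ⊕ 0x60 = 0xEF
  0xEF ⊕ 0x77 = 0x98
  0x98 ⊕ 0x36 = 0xAE
  0xAE ⊕ 0x2A = 0x84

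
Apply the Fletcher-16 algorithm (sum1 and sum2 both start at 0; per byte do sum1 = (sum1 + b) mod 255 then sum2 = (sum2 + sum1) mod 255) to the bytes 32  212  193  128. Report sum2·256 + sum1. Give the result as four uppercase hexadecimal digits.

0337

Running sums (mod 255):
  after byte 0 (32): sum1=32, sum2=32
  after byte 1 (212): sum1=244, sum2=21
  after byte 2 (193): sum1=182, sum2=203
  after byte 3 (128): sum1=55, sum2=3
Checksum = sum2·256 + sum1 = 3·256 + 55 = 823 = 0x0337.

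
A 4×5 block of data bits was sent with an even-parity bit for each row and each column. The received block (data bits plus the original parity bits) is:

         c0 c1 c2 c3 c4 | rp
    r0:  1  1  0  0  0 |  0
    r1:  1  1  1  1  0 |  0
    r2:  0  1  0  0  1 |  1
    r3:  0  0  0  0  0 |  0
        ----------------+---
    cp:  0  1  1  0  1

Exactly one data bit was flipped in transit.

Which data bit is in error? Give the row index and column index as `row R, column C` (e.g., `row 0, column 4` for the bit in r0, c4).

row 2, column 3

Recompute each row's even parity and compare to rp:
  r0: data parity 0, sent rp 0 → ok
  r1: data parity 0, sent rp 0 → ok
  r2: data parity 0, sent rp 1 → mismatch
  r3: data parity 0, sent rp 0 → ok
Recompute each column's even parity and compare to cp:
  c0: data parity 0, sent cp 0 → ok
  c1: data parity 1, sent cp 1 → ok
  c2: data parity 1, sent cp 1 → ok
  c3: data parity 1, sent cp 0 → mismatch
  c4: data parity 1, sent cp 1 → ok
Exactly one row (r2) and one column (c3) fail → the flipped bit is at their intersection.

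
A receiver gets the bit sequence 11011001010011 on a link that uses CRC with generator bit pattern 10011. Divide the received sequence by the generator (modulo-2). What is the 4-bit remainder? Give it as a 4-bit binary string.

Modulo-2 division of 11011001010011 by 10011:
  pos 0: 11011 XOR 10011 = 01000
  pos 1: 10000 XOR 10011 = 00011
  pos 4: 11010 XOR 10011 = 01001
  pos 5: 10011 XOR 10011 = 00000
Remainder = 0011 (nonzero — an error is detected).

0011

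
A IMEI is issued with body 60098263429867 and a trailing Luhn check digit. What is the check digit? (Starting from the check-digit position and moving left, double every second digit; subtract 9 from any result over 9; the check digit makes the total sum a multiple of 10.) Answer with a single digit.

6

Partial digits right→left: 7 6 8 9 2 4 3 6 2 8 9 0 0 6
Double every second digit counting from the check-digit position (so the 1st, 3rd, 5th, ... of the partial from the right).
  doubled (with −9 where >9): 5 7 4 6 4 9 0 → sum 35
  kept as-is: 6 9 4 6 8 0 6 → sum 39
Total = 35 + 39 = 74.
Check digit = (10 − (74 mod 10)) mod 10 = 6.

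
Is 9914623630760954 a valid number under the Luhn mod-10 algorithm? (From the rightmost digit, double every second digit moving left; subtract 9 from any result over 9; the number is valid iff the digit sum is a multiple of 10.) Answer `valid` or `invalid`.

From the right, keep odd positions and double even positions (subtract 9 from any doubled value over 9):
  doubled (positions 2,4,...): 1 0 5 6 6 3 2 9 → sum 32
  kept (positions 1,3,...): 4 9 6 0 6 2 4 9 → sum 40
Total = 72.
72 mod 10 = 2, so the number is invalid.

invalid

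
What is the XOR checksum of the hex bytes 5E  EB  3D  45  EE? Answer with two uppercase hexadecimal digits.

XOR the bytes together:
  start with 0x5E
  0x5E ⊕ 0xEB = 0xB5
  0xB5 ⊕ 0x3D = 0x88
  0x88 ⊕ 0x45 = 0xCD
  0xCD ⊕ 0xEE = 0x23

23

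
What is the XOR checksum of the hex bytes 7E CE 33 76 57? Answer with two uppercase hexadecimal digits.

XOR the bytes together:
  start with 0x7E
  0x7E ⊕ 0xCE = 0xB0
  0xB0 ⊕ 0x33 = 0x83
  0x83 ⊕ 0x76 = 0xF5
  0xF5 ⊕ 0x57 = 0xA2

A2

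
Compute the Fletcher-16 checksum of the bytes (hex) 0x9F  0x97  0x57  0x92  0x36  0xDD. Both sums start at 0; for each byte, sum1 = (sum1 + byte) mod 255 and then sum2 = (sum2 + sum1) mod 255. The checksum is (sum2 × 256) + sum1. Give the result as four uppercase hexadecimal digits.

Running sums (mod 255):
  after byte 0 (0x9F): sum1=159, sum2=159
  after byte 1 (0x97): sum1=55, sum2=214
  after byte 2 (0x57): sum1=142, sum2=101
  after byte 3 (0x92): sum1=33, sum2=134
  after byte 4 (0x36): sum1=87, sum2=221
  after byte 5 (0xDD): sum1=53, sum2=19
Checksum = sum2·256 + sum1 = 19·256 + 53 = 4917 = 0x1335.

1335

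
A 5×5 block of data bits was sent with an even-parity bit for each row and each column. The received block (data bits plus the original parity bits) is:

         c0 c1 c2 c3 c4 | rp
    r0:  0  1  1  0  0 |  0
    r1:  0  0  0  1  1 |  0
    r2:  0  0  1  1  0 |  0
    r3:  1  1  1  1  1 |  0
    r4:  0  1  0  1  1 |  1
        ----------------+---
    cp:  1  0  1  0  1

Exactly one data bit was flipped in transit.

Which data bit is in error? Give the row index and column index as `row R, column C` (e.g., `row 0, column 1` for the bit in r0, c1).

Recompute each row's even parity and compare to rp:
  r0: data parity 0, sent rp 0 → ok
  r1: data parity 0, sent rp 0 → ok
  r2: data parity 0, sent rp 0 → ok
  r3: data parity 1, sent rp 0 → mismatch
  r4: data parity 1, sent rp 1 → ok
Recompute each column's even parity and compare to cp:
  c0: data parity 1, sent cp 1 → ok
  c1: data parity 1, sent cp 0 → mismatch
  c2: data parity 1, sent cp 1 → ok
  c3: data parity 0, sent cp 0 → ok
  c4: data parity 1, sent cp 1 → ok
Exactly one row (r3) and one column (c1) fail → the flipped bit is at their intersection.

row 3, column 1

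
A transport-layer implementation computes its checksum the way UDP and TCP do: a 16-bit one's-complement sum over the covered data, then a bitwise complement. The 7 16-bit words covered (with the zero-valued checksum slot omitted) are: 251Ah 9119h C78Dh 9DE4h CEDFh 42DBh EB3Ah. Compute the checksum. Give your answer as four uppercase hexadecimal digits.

E763

One's-complement addition (fold any carry out of bit 15 back into bit 0):
  0x251A + 0x9119 = 0x0B633
  0xB633 + 0xC78D = 0x17DC0 → wrap carry → 0x7DC1
  0x7DC1 + 0x9DE4 = 0x11BA5 → wrap carry → 0x1BA6
  0x1BA6 + 0xCEDF = 0x0EA85
  0xEA85 + 0x42DB = 0x12D60 → wrap carry → 0x2D61
  0x2D61 + 0xEB3A = 0x1189B → wrap carry → 0x189C
One's-complement sum = 0x189C.
Checksum = ~0x189C & 0xFFFF = 0xE763.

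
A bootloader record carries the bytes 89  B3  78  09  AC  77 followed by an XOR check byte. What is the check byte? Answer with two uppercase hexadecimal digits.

XOR the bytes together:
  start with 0x89
  0x89 ⊕ 0xB3 = 0x3A
  0x3A ⊕ 0x78 = 0x42
  0x42 ⊕ 0x09 = 0x4B
  0x4B ⊕ 0xAC = 0xE7
  0xE7 ⊕ 0x77 = 0x90

90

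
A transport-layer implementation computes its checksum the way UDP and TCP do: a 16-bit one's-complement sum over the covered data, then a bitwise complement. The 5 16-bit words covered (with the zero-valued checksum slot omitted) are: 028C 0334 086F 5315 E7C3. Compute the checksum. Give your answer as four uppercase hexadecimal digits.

One's-complement addition (fold any carry out of bit 15 back into bit 0):
  0x028C + 0x0334 = 0x005C0
  0x05C0 + 0x086F = 0x00E2F
  0x0E2F + 0x5315 = 0x06144
  0x6144 + 0xE7C3 = 0x14907 → wrap carry → 0x4908
One's-complement sum = 0x4908.
Checksum = ~0x4908 & 0xFFFF = 0xB6F7.

B6F7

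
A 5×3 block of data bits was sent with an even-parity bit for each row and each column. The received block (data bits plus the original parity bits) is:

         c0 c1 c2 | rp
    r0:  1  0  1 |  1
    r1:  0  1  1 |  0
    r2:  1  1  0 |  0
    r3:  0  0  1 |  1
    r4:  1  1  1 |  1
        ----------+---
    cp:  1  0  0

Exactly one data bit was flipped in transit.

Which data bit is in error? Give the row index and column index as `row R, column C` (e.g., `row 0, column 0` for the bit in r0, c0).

Recompute each row's even parity and compare to rp:
  r0: data parity 0, sent rp 1 → mismatch
  r1: data parity 0, sent rp 0 → ok
  r2: data parity 0, sent rp 0 → ok
  r3: data parity 1, sent rp 1 → ok
  r4: data parity 1, sent rp 1 → ok
Recompute each column's even parity and compare to cp:
  c0: data parity 1, sent cp 1 → ok
  c1: data parity 1, sent cp 0 → mismatch
  c2: data parity 0, sent cp 0 → ok
Exactly one row (r0) and one column (c1) fail → the flipped bit is at their intersection.

row 0, column 1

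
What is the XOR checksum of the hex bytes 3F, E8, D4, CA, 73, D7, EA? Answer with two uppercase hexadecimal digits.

XOR the bytes together:
  start with 0x3F
  0x3F ⊕ 0xE8 = 0xD7
  0xD7 ⊕ 0xD4 = 0x03
  0x03 ⊕ 0xCA = 0xC9
  0xC9 ⊕ 0x73 = 0xBA
  0xBA ⊕ 0xD7 = 0x6D
  0x6D ⊕ 0xEA = 0x87

87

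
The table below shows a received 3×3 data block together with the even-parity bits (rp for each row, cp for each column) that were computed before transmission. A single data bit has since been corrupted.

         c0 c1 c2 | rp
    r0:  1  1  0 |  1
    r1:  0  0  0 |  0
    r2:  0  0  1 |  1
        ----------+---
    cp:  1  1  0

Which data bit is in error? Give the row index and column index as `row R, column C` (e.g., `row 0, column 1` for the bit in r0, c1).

row 0, column 2

Recompute each row's even parity and compare to rp:
  r0: data parity 0, sent rp 1 → mismatch
  r1: data parity 0, sent rp 0 → ok
  r2: data parity 1, sent rp 1 → ok
Recompute each column's even parity and compare to cp:
  c0: data parity 1, sent cp 1 → ok
  c1: data parity 1, sent cp 1 → ok
  c2: data parity 1, sent cp 0 → mismatch
Exactly one row (r0) and one column (c2) fail → the flipped bit is at their intersection.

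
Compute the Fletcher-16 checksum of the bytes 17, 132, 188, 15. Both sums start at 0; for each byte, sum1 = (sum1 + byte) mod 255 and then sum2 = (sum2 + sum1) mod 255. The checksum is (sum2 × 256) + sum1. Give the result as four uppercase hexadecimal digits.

5A61

Running sums (mod 255):
  after byte 0 (17): sum1=17, sum2=17
  after byte 1 (132): sum1=149, sum2=166
  after byte 2 (188): sum1=82, sum2=248
  after byte 3 (15): sum1=97, sum2=90
Checksum = sum2·256 + sum1 = 90·256 + 97 = 23137 = 0x5A61.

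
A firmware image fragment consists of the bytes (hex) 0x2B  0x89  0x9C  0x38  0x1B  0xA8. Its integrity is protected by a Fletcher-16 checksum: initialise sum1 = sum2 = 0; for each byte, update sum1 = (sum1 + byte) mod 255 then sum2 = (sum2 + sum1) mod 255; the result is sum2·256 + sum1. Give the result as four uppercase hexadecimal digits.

Running sums (mod 255):
  after byte 0 (0x2B): sum1=43, sum2=43
  after byte 1 (0x89): sum1=180, sum2=223
  after byte 2 (0x9C): sum1=81, sum2=49
  after byte 3 (0x38): sum1=137, sum2=186
  after byte 4 (0x1B): sum1=164, sum2=95
  after byte 5 (0xA8): sum1=77, sum2=172
Checksum = sum2·256 + sum1 = 172·256 + 77 = 44109 = 0xAC4D.

AC4D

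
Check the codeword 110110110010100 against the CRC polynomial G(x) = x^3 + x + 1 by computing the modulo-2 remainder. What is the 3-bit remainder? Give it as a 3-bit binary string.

Modulo-2 division of 110110110010100 by 1011:
  pos 0: 1101 XOR 1011 = 0110
  pos 1: 1101 XOR 1011 = 0110
  pos 2: 1100 XOR 1011 = 0111
  pos 3: 1111 XOR 1011 = 0100
  pos 4: 1001 XOR 1011 = 0010
  pos 6: 1000 XOR 1011 = 0011
  pos 8: 1110 XOR 1011 = 0101
  pos 9: 1011 XOR 1011 = 0000
Remainder = 000 (zero — the frame passes the CRC check).

000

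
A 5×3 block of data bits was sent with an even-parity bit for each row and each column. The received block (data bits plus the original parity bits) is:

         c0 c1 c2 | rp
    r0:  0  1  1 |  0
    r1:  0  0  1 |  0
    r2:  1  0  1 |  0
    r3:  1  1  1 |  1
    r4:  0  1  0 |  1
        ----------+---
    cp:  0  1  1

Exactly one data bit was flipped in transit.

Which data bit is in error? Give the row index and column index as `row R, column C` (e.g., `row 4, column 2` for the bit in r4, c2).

Recompute each row's even parity and compare to rp:
  r0: data parity 0, sent rp 0 → ok
  r1: data parity 1, sent rp 0 → mismatch
  r2: data parity 0, sent rp 0 → ok
  r3: data parity 1, sent rp 1 → ok
  r4: data parity 1, sent rp 1 → ok
Recompute each column's even parity and compare to cp:
  c0: data parity 0, sent cp 0 → ok
  c1: data parity 1, sent cp 1 → ok
  c2: data parity 0, sent cp 1 → mismatch
Exactly one row (r1) and one column (c2) fail → the flipped bit is at their intersection.

row 1, column 2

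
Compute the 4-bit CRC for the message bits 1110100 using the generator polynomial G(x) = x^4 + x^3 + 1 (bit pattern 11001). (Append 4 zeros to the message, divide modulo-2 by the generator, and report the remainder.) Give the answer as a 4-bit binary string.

1110

Append 4 zeros: 11101000000. Divide by 11001 (XOR where the leading bit is 1):
  pos 0: 11101 XOR 11001 = 00100
  pos 2: 10000 XOR 11001 = 01001
  pos 3: 10010 XOR 11001 = 01011
  pos 4: 10110 XOR 11001 = 01111
  pos 5: 11110 XOR 11001 = 00111
Remainder (last 4 bits) = 1110. This is the CRC / FCS.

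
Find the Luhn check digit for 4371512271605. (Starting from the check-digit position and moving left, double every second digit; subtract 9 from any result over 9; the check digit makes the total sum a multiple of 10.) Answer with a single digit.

Partial digits right→left: 5 0 6 1 7 2 2 1 5 1 7 3 4
Double every second digit counting from the check-digit position (so the 1st, 3rd, 5th, ... of the partial from the right).
  doubled (with −9 where >9): 1 3 5 4 1 5 8 → sum 27
  kept as-is: 0 1 2 1 1 3 → sum 8
Total = 27 + 8 = 35.
Check digit = (10 − (35 mod 10)) mod 10 = 5.

5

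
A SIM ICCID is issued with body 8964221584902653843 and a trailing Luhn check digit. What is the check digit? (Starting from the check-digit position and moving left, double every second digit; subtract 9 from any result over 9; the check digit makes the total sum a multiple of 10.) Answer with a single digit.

3

Partial digits right→left: 3 4 8 3 5 6 2 0 9 4 8 5 1 2 2 4 6 9 8
Double every second digit counting from the check-digit position (so the 1st, 3rd, 5th, ... of the partial from the right).
  doubled (with −9 where >9): 6 7 1 4 9 7 2 4 3 7 → sum 50
  kept as-is: 4 3 6 0 4 5 2 4 9 → sum 37
Total = 50 + 37 = 87.
Check digit = (10 − (87 mod 10)) mod 10 = 3.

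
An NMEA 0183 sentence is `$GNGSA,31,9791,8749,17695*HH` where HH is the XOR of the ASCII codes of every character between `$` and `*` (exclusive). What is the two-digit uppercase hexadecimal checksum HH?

66

XOR the ASCII codes of the payload characters:
  'G' = 0x47 → acc = 0x47
  'N' = 0x4E → acc = 0x09
  'G' = 0x47 → acc = 0x4E
  'S' = 0x53 → acc = 0x1D
  'A' = 0x41 → acc = 0x5C
  ',' = 0x2C → acc = 0x70
  '3' = 0x33 → acc = 0x43
  '1' = 0x31 → acc = 0x72
  ',' = 0x2C → acc = 0x5E
  '9' = 0x39 → acc = 0x67
  '7' = 0x37 → acc = 0x50
  '9' = 0x39 → acc = 0x69
  '1' = 0x31 → acc = 0x58
  ',' = 0x2C → acc = 0x74
  '8' = 0x38 → acc = 0x4C
  '7' = 0x37 → acc = 0x7B
  '4' = 0x34 → acc = 0x4F
  '9' = 0x39 → acc = 0x76
  ',' = 0x2C → acc = 0x5A
  '1' = 0x31 → acc = 0x6B
  '7' = 0x37 → acc = 0x5C
  '6' = 0x36 → acc = 0x6A
  '9' = 0x39 → acc = 0x53
  '5' = 0x35 → acc = 0x66
Checksum = 0x66.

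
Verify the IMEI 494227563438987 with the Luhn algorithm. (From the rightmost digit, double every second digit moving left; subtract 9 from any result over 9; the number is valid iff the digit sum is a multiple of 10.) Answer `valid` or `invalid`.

valid

From the right, keep odd positions and double even positions (subtract 9 from any doubled value over 9):
  doubled (positions 2,4,...): 7 7 8 3 5 4 9 → sum 43
  kept (positions 1,3,...): 7 9 3 3 5 2 4 4 → sum 37
Total = 80.
80 mod 10 = 0, so the number is valid.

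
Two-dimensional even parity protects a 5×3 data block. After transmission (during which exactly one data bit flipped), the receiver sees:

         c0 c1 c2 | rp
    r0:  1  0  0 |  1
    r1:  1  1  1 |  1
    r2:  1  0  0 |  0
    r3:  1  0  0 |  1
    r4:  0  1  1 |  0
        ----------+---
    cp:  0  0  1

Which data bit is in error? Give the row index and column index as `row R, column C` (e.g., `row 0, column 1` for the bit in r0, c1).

row 2, column 2

Recompute each row's even parity and compare to rp:
  r0: data parity 1, sent rp 1 → ok
  r1: data parity 1, sent rp 1 → ok
  r2: data parity 1, sent rp 0 → mismatch
  r3: data parity 1, sent rp 1 → ok
  r4: data parity 0, sent rp 0 → ok
Recompute each column's even parity and compare to cp:
  c0: data parity 0, sent cp 0 → ok
  c1: data parity 0, sent cp 0 → ok
  c2: data parity 0, sent cp 1 → mismatch
Exactly one row (r2) and one column (c2) fail → the flipped bit is at their intersection.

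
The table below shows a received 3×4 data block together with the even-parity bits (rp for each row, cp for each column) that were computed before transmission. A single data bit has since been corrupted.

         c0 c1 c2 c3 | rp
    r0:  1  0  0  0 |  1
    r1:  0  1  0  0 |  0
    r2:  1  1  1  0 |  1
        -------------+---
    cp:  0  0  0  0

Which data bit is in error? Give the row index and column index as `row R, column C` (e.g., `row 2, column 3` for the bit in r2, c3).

row 1, column 2

Recompute each row's even parity and compare to rp:
  r0: data parity 1, sent rp 1 → ok
  r1: data parity 1, sent rp 0 → mismatch
  r2: data parity 1, sent rp 1 → ok
Recompute each column's even parity and compare to cp:
  c0: data parity 0, sent cp 0 → ok
  c1: data parity 0, sent cp 0 → ok
  c2: data parity 1, sent cp 0 → mismatch
  c3: data parity 0, sent cp 0 → ok
Exactly one row (r1) and one column (c2) fail → the flipped bit is at their intersection.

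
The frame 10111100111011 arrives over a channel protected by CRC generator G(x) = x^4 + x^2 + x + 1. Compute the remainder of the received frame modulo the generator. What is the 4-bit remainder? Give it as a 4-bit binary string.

0000

Modulo-2 division of 10111100111011 by 10111:
  pos 0: 10111 XOR 10111 = 00000
  pos 5: 10011 XOR 10111 = 00100
  pos 7: 10010 XOR 10111 = 00101
  pos 9: 10111 XOR 10111 = 00000
Remainder = 0000 (zero — the frame passes the CRC check).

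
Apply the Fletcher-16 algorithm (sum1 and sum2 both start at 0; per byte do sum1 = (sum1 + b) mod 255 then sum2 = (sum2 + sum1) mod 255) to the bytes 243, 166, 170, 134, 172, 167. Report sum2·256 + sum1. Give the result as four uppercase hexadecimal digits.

Running sums (mod 255):
  after byte 0 (243): sum1=243, sum2=243
  after byte 1 (166): sum1=154, sum2=142
  after byte 2 (170): sum1=69, sum2=211
  after byte 3 (134): sum1=203, sum2=159
  after byte 4 (172): sum1=120, sum2=24
  after byte 5 (167): sum1=32, sum2=56
Checksum = sum2·256 + sum1 = 56·256 + 32 = 14368 = 0x3820.

3820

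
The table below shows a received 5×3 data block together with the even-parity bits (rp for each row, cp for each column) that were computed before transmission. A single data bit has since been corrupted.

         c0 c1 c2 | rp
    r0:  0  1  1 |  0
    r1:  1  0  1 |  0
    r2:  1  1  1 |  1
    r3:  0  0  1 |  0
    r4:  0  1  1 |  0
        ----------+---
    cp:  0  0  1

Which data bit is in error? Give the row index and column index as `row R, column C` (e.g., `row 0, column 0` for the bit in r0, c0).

row 3, column 1

Recompute each row's even parity and compare to rp:
  r0: data parity 0, sent rp 0 → ok
  r1: data parity 0, sent rp 0 → ok
  r2: data parity 1, sent rp 1 → ok
  r3: data parity 1, sent rp 0 → mismatch
  r4: data parity 0, sent rp 0 → ok
Recompute each column's even parity and compare to cp:
  c0: data parity 0, sent cp 0 → ok
  c1: data parity 1, sent cp 0 → mismatch
  c2: data parity 1, sent cp 1 → ok
Exactly one row (r3) and one column (c1) fail → the flipped bit is at their intersection.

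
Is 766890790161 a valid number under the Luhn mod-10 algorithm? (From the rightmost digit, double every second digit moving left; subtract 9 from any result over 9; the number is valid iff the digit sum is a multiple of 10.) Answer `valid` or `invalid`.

From the right, keep odd positions and double even positions (subtract 9 from any doubled value over 9):
  doubled (positions 2,4,...): 3 0 5 9 3 5 → sum 25
  kept (positions 1,3,...): 1 1 9 0 8 6 → sum 25
Total = 50.
50 mod 10 = 0, so the number is valid.

valid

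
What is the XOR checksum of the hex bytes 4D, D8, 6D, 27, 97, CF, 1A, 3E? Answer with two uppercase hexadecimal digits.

XOR the bytes together:
  start with 0x4D
  0x4D ⊕ 0xD8 = 0x95
  0x95 ⊕ 0x6D = 0xF8
  0xF8 ⊕ 0x27 = 0xDF
  0xDF ⊕ 0x97 = 0x48
  0x48 ⊕ 0xCF = 0x87
  0x87 ⊕ 0x1A = 0x9D
  0x9D ⊕ 0x3E = 0xA3

A3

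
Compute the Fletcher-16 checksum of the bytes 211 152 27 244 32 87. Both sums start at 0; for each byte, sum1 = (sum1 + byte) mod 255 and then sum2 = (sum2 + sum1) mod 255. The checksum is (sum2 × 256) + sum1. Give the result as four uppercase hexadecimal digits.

Running sums (mod 255):
  after byte 0 (211): sum1=211, sum2=211
  after byte 1 (152): sum1=108, sum2=64
  after byte 2 (27): sum1=135, sum2=199
  after byte 3 (244): sum1=124, sum2=68
  after byte 4 (32): sum1=156, sum2=224
  after byte 5 (87): sum1=243, sum2=212
Checksum = sum2·256 + sum1 = 212·256 + 243 = 54515 = 0xD4F3.

D4F3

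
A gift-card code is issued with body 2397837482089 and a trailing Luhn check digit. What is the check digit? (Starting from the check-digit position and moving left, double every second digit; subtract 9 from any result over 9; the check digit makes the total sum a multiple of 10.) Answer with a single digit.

Partial digits right→left: 9 8 0 2 8 4 7 3 8 7 9 3 2
Double every second digit counting from the check-digit position (so the 1st, 3rd, 5th, ... of the partial from the right).
  doubled (with −9 where >9): 9 0 7 5 7 9 4 → sum 41
  kept as-is: 8 2 4 3 7 3 → sum 27
Total = 41 + 27 = 68.
Check digit = (10 − (68 mod 10)) mod 10 = 2.

2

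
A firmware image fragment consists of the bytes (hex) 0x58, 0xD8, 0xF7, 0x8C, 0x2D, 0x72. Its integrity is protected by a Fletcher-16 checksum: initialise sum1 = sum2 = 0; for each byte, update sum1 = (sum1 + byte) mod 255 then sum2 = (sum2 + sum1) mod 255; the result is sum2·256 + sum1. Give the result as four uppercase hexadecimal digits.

Running sums (mod 255):
  after byte 0 (0x58): sum1=88, sum2=88
  after byte 1 (0xD8): sum1=49, sum2=137
  after byte 2 (0xF7): sum1=41, sum2=178
  after byte 3 (0x8C): sum1=181, sum2=104
  after byte 4 (0x2D): sum1=226, sum2=75
  after byte 5 (0x72): sum1=85, sum2=160
Checksum = sum2·256 + sum1 = 160·256 + 85 = 41045 = 0xA055.

A055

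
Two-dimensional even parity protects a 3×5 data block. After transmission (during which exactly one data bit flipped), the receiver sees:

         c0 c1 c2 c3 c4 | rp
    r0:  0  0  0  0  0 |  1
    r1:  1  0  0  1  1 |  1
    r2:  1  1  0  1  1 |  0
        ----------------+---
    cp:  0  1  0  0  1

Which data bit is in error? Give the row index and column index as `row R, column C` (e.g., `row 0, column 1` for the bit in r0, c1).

row 0, column 4

Recompute each row's even parity and compare to rp:
  r0: data parity 0, sent rp 1 → mismatch
  r1: data parity 1, sent rp 1 → ok
  r2: data parity 0, sent rp 0 → ok
Recompute each column's even parity and compare to cp:
  c0: data parity 0, sent cp 0 → ok
  c1: data parity 1, sent cp 1 → ok
  c2: data parity 0, sent cp 0 → ok
  c3: data parity 0, sent cp 0 → ok
  c4: data parity 0, sent cp 1 → mismatch
Exactly one row (r0) and one column (c4) fail → the flipped bit is at their intersection.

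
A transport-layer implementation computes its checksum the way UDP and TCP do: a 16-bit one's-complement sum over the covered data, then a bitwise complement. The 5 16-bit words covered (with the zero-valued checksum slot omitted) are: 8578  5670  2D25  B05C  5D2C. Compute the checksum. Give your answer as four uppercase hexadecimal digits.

E968

One's-complement addition (fold any carry out of bit 15 back into bit 0):
  0x8578 + 0x5670 = 0x0DBE8
  0xDBE8 + 0x2D25 = 0x1090D → wrap carry → 0x090E
  0x090E + 0xB05C = 0x0B96A
  0xB96A + 0x5D2C = 0x11696 → wrap carry → 0x1697
One's-complement sum = 0x1697.
Checksum = ~0x1697 & 0xFFFF = 0xE968.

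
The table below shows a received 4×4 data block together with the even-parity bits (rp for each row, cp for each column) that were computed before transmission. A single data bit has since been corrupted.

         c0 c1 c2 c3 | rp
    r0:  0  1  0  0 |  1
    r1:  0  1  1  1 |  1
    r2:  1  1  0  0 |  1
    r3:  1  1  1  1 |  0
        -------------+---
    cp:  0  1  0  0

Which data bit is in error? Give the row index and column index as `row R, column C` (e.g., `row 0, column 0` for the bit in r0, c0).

Recompute each row's even parity and compare to rp:
  r0: data parity 1, sent rp 1 → ok
  r1: data parity 1, sent rp 1 → ok
  r2: data parity 0, sent rp 1 → mismatch
  r3: data parity 0, sent rp 0 → ok
Recompute each column's even parity and compare to cp:
  c0: data parity 0, sent cp 0 → ok
  c1: data parity 0, sent cp 1 → mismatch
  c2: data parity 0, sent cp 0 → ok
  c3: data parity 0, sent cp 0 → ok
Exactly one row (r2) and one column (c1) fail → the flipped bit is at their intersection.

row 2, column 1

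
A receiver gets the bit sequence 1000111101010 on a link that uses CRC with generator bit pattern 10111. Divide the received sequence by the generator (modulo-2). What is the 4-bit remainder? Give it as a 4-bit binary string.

0010

Modulo-2 division of 1000111101010 by 10111:
  pos 0: 10001 XOR 10111 = 00110
  pos 2: 11011 XOR 10111 = 01100
  pos 3: 11001 XOR 10111 = 01110
  pos 4: 11100 XOR 10111 = 01011
  pos 5: 10111 XOR 10111 = 00000
Remainder = 0010 (nonzero — an error is detected).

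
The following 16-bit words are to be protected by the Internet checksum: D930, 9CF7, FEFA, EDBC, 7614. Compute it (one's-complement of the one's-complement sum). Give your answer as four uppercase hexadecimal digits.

270B

One's-complement addition (fold any carry out of bit 15 back into bit 0):
  0xD930 + 0x9CF7 = 0x17627 → wrap carry → 0x7628
  0x7628 + 0xFEFA = 0x17522 → wrap carry → 0x7523
  0x7523 + 0xEDBC = 0x162DF → wrap carry → 0x62E0
  0x62E0 + 0x7614 = 0x0D8F4
One's-complement sum = 0xD8F4.
Checksum = ~0xD8F4 & 0xFFFF = 0x270B.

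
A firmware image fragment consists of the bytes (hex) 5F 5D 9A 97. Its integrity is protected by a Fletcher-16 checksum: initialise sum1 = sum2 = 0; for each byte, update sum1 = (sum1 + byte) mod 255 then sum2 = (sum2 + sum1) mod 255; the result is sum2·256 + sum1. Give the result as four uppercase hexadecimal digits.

62EE

Running sums (mod 255):
  after byte 0 (5F): sum1=95, sum2=95
  after byte 1 (5D): sum1=188, sum2=28
  after byte 2 (9A): sum1=87, sum2=115
  after byte 3 (97): sum1=238, sum2=98
Checksum = sum2·256 + sum1 = 98·256 + 238 = 25326 = 0x62EE.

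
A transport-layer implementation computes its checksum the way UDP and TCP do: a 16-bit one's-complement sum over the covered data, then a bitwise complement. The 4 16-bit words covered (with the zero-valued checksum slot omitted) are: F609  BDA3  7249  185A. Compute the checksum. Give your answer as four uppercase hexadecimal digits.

One's-complement addition (fold any carry out of bit 15 back into bit 0):
  0xF609 + 0xBDA3 = 0x1B3AC → wrap carry → 0xB3AD
  0xB3AD + 0x7249 = 0x125F6 → wrap carry → 0x25F7
  0x25F7 + 0x185A = 0x03E51
One's-complement sum = 0x3E51.
Checksum = ~0x3E51 & 0xFFFF = 0xC1AE.

C1AE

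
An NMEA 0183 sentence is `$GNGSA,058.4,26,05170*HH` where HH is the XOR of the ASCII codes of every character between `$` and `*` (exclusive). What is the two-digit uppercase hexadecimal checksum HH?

XOR the ASCII codes of the payload characters:
  'G' = 0x47 → acc = 0x47
  'N' = 0x4E → acc = 0x09
  'G' = 0x47 → acc = 0x4E
  'S' = 0x53 → acc = 0x1D
  'A' = 0x41 → acc = 0x5C
  ',' = 0x2C → acc = 0x70
  '0' = 0x30 → acc = 0x40
  '5' = 0x35 → acc = 0x75
  '8' = 0x38 → acc = 0x4D
  '.' = 0x2E → acc = 0x63
  '4' = 0x34 → acc = 0x57
  ',' = 0x2C → acc = 0x7B
  '2' = 0x32 → acc = 0x49
  '6' = 0x36 → acc = 0x7F
  ',' = 0x2C → acc = 0x53
  '0' = 0x30 → acc = 0x63
  '5' = 0x35 → acc = 0x56
  '1' = 0x31 → acc = 0x67
  '7' = 0x37 → acc = 0x50
  '0' = 0x30 → acc = 0x60
Checksum = 0x60.

60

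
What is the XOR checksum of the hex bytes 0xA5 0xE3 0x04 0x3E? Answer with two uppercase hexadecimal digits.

7C

XOR the bytes together:
  start with 0xA5
  0xA5 ⊕ 0xE3 = 0x46
  0x46 ⊕ 0x04 = 0x42
  0x42 ⊕ 0x3E = 0x7C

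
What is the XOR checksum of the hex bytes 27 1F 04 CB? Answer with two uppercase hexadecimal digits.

XOR the bytes together:
  start with 0x27
  0x27 ⊕ 0x1F = 0x38
  0x38 ⊕ 0x04 = 0x3C
  0x3C ⊕ 0xCB = 0xF7

F7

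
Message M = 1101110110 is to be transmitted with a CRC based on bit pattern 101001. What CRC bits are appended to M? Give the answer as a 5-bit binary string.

01000

Append 5 zeros: 110111011000000. Divide by 101001 (XOR where the leading bit is 1):
  pos 0: 110111 XOR 101001 = 011110
  pos 1: 111100 XOR 101001 = 010101
  pos 2: 101011 XOR 101001 = 000010
  pos 6: 101000 XOR 101001 = 000001
Remainder (last 5 bits) = 01000. This is the CRC / FCS.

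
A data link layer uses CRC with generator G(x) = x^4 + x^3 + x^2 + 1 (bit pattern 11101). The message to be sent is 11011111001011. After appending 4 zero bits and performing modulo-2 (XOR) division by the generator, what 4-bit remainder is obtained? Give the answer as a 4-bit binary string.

1010

Append 4 zeros: 110111110010110000. Divide by 11101 (XOR where the leading bit is 1):
  pos 0: 11011 XOR 11101 = 00110
  pos 2: 11011 XOR 11101 = 00110
  pos 4: 11010 XOR 11101 = 00111
  pos 6: 11101 XOR 11101 = 00000
  pos 12: 11000 XOR 11101 = 00101
Remainder (last 4 bits) = 1010. This is the CRC / FCS.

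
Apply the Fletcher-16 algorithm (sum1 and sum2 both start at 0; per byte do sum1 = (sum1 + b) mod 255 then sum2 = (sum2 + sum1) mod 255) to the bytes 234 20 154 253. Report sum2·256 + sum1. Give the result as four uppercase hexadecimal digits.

Running sums (mod 255):
  after byte 0 (234): sum1=234, sum2=234
  after byte 1 (20): sum1=254, sum2=233
  after byte 2 (154): sum1=153, sum2=131
  after byte 3 (253): sum1=151, sum2=27
Checksum = sum2·256 + sum1 = 27·256 + 151 = 7063 = 0x1B97.

1B97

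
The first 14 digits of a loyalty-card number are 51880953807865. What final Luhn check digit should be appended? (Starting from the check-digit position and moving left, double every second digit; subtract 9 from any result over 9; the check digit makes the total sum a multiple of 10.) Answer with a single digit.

9

Partial digits right→left: 5 6 8 7 0 8 3 5 9 0 8 8 1 5
Double every second digit counting from the check-digit position (so the 1st, 3rd, 5th, ... of the partial from the right).
  doubled (with −9 where >9): 1 7 0 6 9 7 2 → sum 32
  kept as-is: 6 7 8 5 0 8 5 → sum 39
Total = 32 + 39 = 71.
Check digit = (10 − (71 mod 10)) mod 10 = 9.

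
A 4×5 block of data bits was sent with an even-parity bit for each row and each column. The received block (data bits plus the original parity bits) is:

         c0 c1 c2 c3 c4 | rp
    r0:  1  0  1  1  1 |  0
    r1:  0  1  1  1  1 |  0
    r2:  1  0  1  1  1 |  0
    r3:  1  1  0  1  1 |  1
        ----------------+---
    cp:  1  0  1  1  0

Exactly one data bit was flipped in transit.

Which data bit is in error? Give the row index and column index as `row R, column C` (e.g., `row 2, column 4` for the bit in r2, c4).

Recompute each row's even parity and compare to rp:
  r0: data parity 0, sent rp 0 → ok
  r1: data parity 0, sent rp 0 → ok
  r2: data parity 0, sent rp 0 → ok
  r3: data parity 0, sent rp 1 → mismatch
Recompute each column's even parity and compare to cp:
  c0: data parity 1, sent cp 1 → ok
  c1: data parity 0, sent cp 0 → ok
  c2: data parity 1, sent cp 1 → ok
  c3: data parity 0, sent cp 1 → mismatch
  c4: data parity 0, sent cp 0 → ok
Exactly one row (r3) and one column (c3) fail → the flipped bit is at their intersection.

row 3, column 3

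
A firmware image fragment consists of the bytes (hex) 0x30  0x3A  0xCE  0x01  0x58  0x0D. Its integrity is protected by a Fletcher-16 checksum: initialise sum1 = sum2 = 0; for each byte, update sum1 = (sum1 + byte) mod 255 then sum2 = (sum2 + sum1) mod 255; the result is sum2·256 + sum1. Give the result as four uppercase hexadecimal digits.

Running sums (mod 255):
  after byte 0 (0x30): sum1=48, sum2=48
  after byte 1 (0x3A): sum1=106, sum2=154
  after byte 2 (0xCE): sum1=57, sum2=211
  after byte 3 (0x01): sum1=58, sum2=14
  after byte 4 (0x58): sum1=146, sum2=160
  after byte 5 (0x0D): sum1=159, sum2=64
Checksum = sum2·256 + sum1 = 64·256 + 159 = 16543 = 0x409F.

409F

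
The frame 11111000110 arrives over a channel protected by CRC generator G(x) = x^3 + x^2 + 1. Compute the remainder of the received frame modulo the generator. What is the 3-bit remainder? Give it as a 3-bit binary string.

Modulo-2 division of 11111000110 by 1101:
  pos 0: 1111 XOR 1101 = 0010
  pos 2: 1010 XOR 1101 = 0111
  pos 3: 1110 XOR 1101 = 0011
  pos 5: 1101 XOR 1101 = 0000
Remainder = 010 (nonzero — an error is detected).

010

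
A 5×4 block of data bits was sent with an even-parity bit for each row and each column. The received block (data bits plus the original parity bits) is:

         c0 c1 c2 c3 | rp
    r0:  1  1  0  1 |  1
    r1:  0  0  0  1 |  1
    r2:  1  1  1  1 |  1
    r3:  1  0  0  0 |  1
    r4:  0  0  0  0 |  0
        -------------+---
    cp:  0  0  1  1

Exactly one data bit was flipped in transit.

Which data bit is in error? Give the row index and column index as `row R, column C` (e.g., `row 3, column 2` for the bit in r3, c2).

Recompute each row's even parity and compare to rp:
  r0: data parity 1, sent rp 1 → ok
  r1: data parity 1, sent rp 1 → ok
  r2: data parity 0, sent rp 1 → mismatch
  r3: data parity 1, sent rp 1 → ok
  r4: data parity 0, sent rp 0 → ok
Recompute each column's even parity and compare to cp:
  c0: data parity 1, sent cp 0 → mismatch
  c1: data parity 0, sent cp 0 → ok
  c2: data parity 1, sent cp 1 → ok
  c3: data parity 1, sent cp 1 → ok
Exactly one row (r2) and one column (c0) fail → the flipped bit is at their intersection.

row 2, column 0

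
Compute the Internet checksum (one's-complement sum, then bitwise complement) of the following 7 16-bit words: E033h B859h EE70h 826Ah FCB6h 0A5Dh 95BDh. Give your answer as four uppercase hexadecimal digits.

One's-complement addition (fold any carry out of bit 15 back into bit 0):
  0xE033 + 0xB859 = 0x1988C → wrap carry → 0x988D
  0x988D + 0xEE70 = 0x186FD → wrap carry → 0x86FE
  0x86FE + 0x826A = 0x10968 → wrap carry → 0x0969
  0x0969 + 0xFCB6 = 0x1061F → wrap carry → 0x0620
  0x0620 + 0x0A5D = 0x0107D
  0x107D + 0x95BD = 0x0A63A
One's-complement sum = 0xA63A.
Checksum = ~0xA63A & 0xFFFF = 0x59C5.

59C5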